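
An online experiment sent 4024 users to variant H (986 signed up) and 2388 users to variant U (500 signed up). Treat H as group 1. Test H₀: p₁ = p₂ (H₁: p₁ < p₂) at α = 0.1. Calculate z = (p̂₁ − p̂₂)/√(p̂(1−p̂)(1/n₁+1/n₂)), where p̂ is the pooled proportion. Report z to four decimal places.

z = 3.2707

p̂₁ = 986/4024 ≈ 0.2450298, p̂₂ = 500/2388 ≈ 0.2093802.
Pooled p̂ = (986+500)/(4024+2388) = 1486/6412 = 0.2317530.
SE = √(0.178044 × 0.000667269) = 0.0108997.
z = (0.2450298 − 0.2093802)/0.0108997 = 0.0356496/0.0108997 = 3.2707.
p-value = P(Z < 3.271) ≈ 0.9995; since p > α = 0.1, fail to reject H₀.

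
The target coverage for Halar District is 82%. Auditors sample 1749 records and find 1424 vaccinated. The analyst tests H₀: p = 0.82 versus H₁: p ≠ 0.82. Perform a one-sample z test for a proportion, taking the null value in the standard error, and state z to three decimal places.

p̂ = 1424/1749 ≈ 0.814180.
Standard error under H₀: √(0.82×0.18/1749) = 0.009186.
z = (0.814180 − 0.82)/0.009186 = -0.005820/0.009186 = -0.634.
p-value = 2·P(Z > 0.634) ≈ 0.5263.

z = -0.634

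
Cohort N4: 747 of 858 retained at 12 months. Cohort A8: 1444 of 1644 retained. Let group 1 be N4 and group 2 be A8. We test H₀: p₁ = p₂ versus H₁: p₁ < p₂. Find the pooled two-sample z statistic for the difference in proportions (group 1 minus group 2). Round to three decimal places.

z = -0.555

p̂₁ = 747/858 ≈ 0.87063, p̂₂ = 1444/1644 ≈ 0.87835.
Pooled p̂ = (747+1444)/(858+1644) = 2191/2502 = 0.87570.
SE = √(p̂(1−p̂)(1/n₁+1/n₂)) = √(0.87570·0.12430·0.00177377) = √(0.000193075) = 0.01390.
z = (0.87063 − 0.87835)/0.01390 = -0.00772/0.01390 = -0.555.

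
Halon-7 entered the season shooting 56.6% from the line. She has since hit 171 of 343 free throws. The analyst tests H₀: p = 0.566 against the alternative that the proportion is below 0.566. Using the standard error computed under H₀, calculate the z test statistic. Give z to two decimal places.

p̂ = 171/343 ≈ 0.4985.
Under H₀, SE = √(0.566·0.434/343) = √(0.000716163) = 0.0268.
z = (0.4985 − 0.566)/0.0268 = -0.0675/0.0268 = -2.52.

z = -2.52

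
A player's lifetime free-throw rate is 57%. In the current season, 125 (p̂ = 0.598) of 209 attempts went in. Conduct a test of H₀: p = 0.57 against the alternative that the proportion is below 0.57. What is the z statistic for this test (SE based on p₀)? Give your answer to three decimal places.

p̂ = 125/209 ≈ 0.59809.
SE = √(p₀(1−p₀)/n) = √(0.2451/209) = 0.03425.
z = (0.59809 − 0.57)/0.03425 = 0.02809/0.03425 = 0.820.

z = 0.820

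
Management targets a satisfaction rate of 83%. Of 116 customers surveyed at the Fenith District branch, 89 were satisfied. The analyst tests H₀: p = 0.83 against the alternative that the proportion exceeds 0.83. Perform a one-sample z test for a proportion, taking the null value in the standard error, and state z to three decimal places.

p̂ = 89/116 = 0.76724.
Standard error under H₀: √(0.83×0.17/116) = 0.03488.
z = (0.76724 − 0.83)/0.03488 = -0.06276/0.03488 = -1.799.
p-value = P(Z > -1.799) ≈ 0.9640.

z = -1.799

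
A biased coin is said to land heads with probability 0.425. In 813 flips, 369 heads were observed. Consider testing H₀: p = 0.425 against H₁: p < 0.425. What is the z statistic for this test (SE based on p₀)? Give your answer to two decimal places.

p̂ = 369/813 = 0.4539.
Under H₀, SE = √(0.425·0.575/813) = √(0.000300584) = 0.0173.
z = (0.4539 − 0.425)/0.0173 = 0.0289/0.0173 = 1.67.

z = 1.67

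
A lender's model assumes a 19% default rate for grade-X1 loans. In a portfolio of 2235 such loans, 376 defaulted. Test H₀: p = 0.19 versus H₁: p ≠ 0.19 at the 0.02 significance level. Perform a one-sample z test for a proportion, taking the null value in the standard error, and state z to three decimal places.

p̂ = 376/2235 = 0.16823.
SE = √(p₀(1−p₀)/n) = √(0.1539/2235) = 0.00830.
z = (0.16823 − 0.19)/0.00830 = -0.02177/0.00830 = -2.623.
p-value = 2·P(Z > 2.623) ≈ 0.0087. With α = 0.02, reject H₀.

z = -2.623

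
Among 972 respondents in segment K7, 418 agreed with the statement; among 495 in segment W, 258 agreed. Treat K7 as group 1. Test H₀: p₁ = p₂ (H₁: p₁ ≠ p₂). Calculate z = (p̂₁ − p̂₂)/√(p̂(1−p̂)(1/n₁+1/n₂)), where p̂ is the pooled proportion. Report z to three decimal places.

z = -3.312

p̂₁ = 418/972 = 0.430041, p̂₂ = 258/495 = 0.521212.
Pooled p̂ = (418+258)/(972+495) = 676/1467 = 0.460804.
SE = √(0.248464 × 0.00304901) = 0.027524.
z = (0.430041 − 0.521212)/0.027524 = -0.091171/0.027524 = -3.312.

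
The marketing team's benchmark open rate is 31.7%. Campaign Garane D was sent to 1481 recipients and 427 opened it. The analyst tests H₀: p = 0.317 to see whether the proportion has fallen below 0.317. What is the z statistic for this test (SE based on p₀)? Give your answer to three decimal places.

p̂ = 427/1481 = 0.28832.
Standard error under H₀: √(0.317×0.683/1481) = 0.01209.
z = (0.28832 − 0.317)/0.01209 = -0.02868/0.01209 = -2.372.

z = -2.372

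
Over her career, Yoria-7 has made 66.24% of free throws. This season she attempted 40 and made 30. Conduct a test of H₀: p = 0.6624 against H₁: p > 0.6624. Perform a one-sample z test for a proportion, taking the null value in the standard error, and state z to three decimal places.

p̂ = 30/40 ≈ 0.75000.
Standard error under H₀: √(0.6624×0.3376/40) = 0.07477.
z = (0.75000 − 0.6624)/0.07477 = 0.08760/0.07477 = 1.172.

z = 1.172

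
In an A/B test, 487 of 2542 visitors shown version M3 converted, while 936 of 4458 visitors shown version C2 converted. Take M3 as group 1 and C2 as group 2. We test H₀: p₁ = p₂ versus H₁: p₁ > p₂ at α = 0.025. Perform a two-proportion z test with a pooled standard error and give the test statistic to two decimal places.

z = -1.84

p̂₁ = 487/2542 = 0.1916, p̂₂ = 936/4458 = 0.2100.
Pooled p̂ = (487+936)/(2542+4458) = 1423/7000 = 0.2033.
SE = √(0.161961 × 0.000617707) = 0.0100.
z = (0.1916 − 0.2100)/0.0100 = -0.0184/0.0100 = -1.84.
p-value = P(Z > -1.837) ≈ 0.9669. With α = 0.025, fail to reject H₀.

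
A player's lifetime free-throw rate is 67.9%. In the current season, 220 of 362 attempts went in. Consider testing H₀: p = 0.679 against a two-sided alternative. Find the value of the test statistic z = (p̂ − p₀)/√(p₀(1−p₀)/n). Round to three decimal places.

p̂ = 220/362 = 0.60773.
Under H₀, SE = √(0.679·0.321/362) = √(0.000602097) = 0.02454.
z = (0.60773 − 0.679)/0.02454 = -0.07127/0.02454 = -2.904.
p-value = 2·P(Z > 2.904) ≈ 0.0037.

z = -2.904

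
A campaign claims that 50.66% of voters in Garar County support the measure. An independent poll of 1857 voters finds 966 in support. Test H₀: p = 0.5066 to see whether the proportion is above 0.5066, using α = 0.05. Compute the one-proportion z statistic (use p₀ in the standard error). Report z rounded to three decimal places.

z = 1.172

p̂ = 966/1857 ≈ 0.52019.
Under H₀, SE = √(0.5066·0.4934/1857) = √(0.000134602) = 0.01160.
z = (0.52019 − 0.5066)/0.01160 = 0.01359/0.01160 = 1.172.
p-value = P(Z > 1.172) ≈ 0.1207. With α = 0.05, fail to reject H₀.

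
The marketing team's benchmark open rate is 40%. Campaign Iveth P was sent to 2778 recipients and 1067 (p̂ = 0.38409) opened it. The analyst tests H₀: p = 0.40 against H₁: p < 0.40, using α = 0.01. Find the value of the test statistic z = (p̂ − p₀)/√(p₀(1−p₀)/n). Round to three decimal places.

p̂ = 1067/2778 = 0.384089.
Under H₀, SE = √(0.4·0.6/2778) = √(8.63931e-05) = 0.009295.
z = (0.384089 − 0.4)/0.009295 = -0.015911/0.009295 = -1.712.
p-value = P(Z < -1.712) ≈ 0.0435. With α = 0.01, fail to reject H₀.

z = -1.712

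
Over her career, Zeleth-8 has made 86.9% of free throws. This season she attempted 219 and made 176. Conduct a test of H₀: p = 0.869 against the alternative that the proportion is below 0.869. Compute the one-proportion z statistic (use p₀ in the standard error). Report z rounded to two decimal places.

z = -2.87

p̂ = 176/219 = 0.80365.
Standard error under H₀: √(0.869×0.131/219) = 0.02280.
z = (0.80365 − 0.869)/0.02280 = -0.06535/0.02280 = -2.87.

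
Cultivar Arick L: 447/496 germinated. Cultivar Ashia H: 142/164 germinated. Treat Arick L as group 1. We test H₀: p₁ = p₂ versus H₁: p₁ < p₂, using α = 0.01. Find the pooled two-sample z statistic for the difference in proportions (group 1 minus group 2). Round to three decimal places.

z = 1.267

p̂₁ = 447/496 ≈ 0.90121, p̂₂ = 142/164 ≈ 0.86585.
Pooled p̂ = (447+142)/(496+164) = 589/660 = 0.89242.
SE = √(p̂(1−p̂)(1/n₁+1/n₂)) = √(0.89242·0.10758·0.00811369) = √(0.00077894) = 0.02791.
z = (0.90121 − 0.86585)/0.02791 = 0.03536/0.02791 = 1.267.
p-value = P(Z < 1.267) ≈ 0.8974. With α = 0.01, fail to reject H₀.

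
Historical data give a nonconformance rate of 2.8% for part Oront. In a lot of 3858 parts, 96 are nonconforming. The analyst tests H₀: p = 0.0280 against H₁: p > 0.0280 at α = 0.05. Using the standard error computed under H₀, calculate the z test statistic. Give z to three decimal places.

z = -1.173

p̂ = 96/3858 = 0.02488.
Under H₀, SE = √(0.028·0.972/3858) = √(7.05443e-06) = 0.00266.
z = (0.02488 − 0.028)/0.00266 = -0.00312/0.00266 = -1.173.
p-value = P(Z > -1.173) ≈ 0.8797. With α = 0.05, fail to reject H₀.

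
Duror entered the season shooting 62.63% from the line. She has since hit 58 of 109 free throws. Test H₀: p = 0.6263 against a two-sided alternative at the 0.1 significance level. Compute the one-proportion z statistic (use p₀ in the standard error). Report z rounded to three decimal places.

p̂ = 58/109 = 0.53211.
Under H₀, SE = √(0.6263·0.3737/109) = √(0.00214723) = 0.04634.
z = (0.53211 − 0.6263)/0.04634 = -0.09419/0.04634 = -2.033.
p-value = 2·P(Z > 2.033) ≈ 0.0421, so at α = 0.1 we reject H₀.

z = -2.033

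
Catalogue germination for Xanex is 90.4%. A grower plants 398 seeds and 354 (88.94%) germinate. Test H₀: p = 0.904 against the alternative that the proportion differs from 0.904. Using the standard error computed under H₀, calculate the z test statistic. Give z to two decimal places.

p̂ = 354/398 = 0.8894.
Standard error under H₀: √(0.904×0.096/398) = 0.0148.
z = (0.8894 − 0.904)/0.0148 = -0.0146/0.0148 = -0.99.

z = -0.99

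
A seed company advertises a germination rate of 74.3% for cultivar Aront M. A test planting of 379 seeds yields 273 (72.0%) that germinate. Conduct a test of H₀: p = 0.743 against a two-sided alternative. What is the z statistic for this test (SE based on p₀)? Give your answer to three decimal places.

p̂ = 273/379 ≈ 0.720317.
Standard error under H₀: √(0.743×0.257/379) = 0.022446.
z = (0.720317 − 0.743)/0.022446 = -0.022683/0.022446 = -1.011.

z = -1.011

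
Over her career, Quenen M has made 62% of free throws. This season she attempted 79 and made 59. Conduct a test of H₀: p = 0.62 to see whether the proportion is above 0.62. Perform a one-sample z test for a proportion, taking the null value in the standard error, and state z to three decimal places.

p̂ = 59/79 = 0.74684.
Standard error under H₀: √(0.62×0.38/79) = 0.05461.
z = (0.74684 − 0.62)/0.05461 = 0.12684/0.05461 = 2.323.

z = 2.323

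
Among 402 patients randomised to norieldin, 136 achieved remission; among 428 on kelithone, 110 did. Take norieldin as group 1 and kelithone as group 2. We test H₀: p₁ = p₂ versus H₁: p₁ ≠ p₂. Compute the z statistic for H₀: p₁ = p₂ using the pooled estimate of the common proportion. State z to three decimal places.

z = 2.563

p̂₁ = 136/402 ≈ 0.33831, p̂₂ = 110/428 ≈ 0.25701.
Pooled p̂ = (136+110)/(402+428) = 246/830 = 0.29639.
SE = √(p̂(1−p̂)(1/n₁+1/n₂)) = √(0.29639·0.70361·0.00482401) = √(0.001006) = 0.03172.
z = (0.33831 − 0.25701)/0.03172 = 0.08130/0.03172 = 2.563.
p-value = 2·P(Z > 2.563) ≈ 0.0104.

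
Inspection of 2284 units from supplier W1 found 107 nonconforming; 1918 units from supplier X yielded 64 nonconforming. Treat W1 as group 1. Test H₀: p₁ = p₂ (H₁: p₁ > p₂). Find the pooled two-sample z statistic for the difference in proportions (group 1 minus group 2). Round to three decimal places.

z = 2.203

p̂₁ = 107/2284 = 0.04685, p̂₂ = 64/1918 = 0.03337.
Pooled p̂ = (107+64)/(2284+1918) = 171/4202 = 0.04069.
SE = √(p̂(1−p̂)(1/n₁+1/n₂)) = √(0.04069·0.95931·0.000959205) = √(3.74462e-05) = 0.00612.
z = (0.04685 − 0.03337)/0.00612 = 0.01348/0.00612 = 2.203.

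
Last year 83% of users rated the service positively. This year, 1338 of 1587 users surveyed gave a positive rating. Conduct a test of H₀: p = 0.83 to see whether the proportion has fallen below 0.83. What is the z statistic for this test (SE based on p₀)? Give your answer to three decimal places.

p̂ = 1338/1587 = 0.84310.
Under H₀, SE = √(0.83·0.17/1587) = √(8.89099e-05) = 0.00943.
z = (0.84310 − 0.83)/0.00943 = 0.01310/0.00943 = 1.389.

z = 1.389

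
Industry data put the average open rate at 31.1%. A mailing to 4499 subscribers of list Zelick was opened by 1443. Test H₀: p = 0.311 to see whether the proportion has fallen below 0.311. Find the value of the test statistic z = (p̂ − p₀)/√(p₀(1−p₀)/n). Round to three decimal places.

p̂ = 1443/4499 = 0.320738.
Standard error under H₀: √(0.311×0.689/4499) = 0.006901.
z = (0.320738 − 0.311)/0.006901 = 0.009738/0.006901 = 1.411.
p-value = P(Z < 1.411) ≈ 0.9209.

z = 1.411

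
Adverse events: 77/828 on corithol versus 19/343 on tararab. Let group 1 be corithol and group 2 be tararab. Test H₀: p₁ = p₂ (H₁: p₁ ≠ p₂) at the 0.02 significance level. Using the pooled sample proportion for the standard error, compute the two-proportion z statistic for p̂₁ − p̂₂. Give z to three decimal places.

p̂₁ = 77/828 ≈ 0.09300, p̂₂ = 19/343 ≈ 0.05539.
Pooled p̂ = (77+19)/(828+343) = 96/1171 = 0.08198.
SE = √(p̂(1−p̂)(1/n₁+1/n₂)) = √(0.08198·0.91802·0.00412318) = √(0.000310312) = 0.01762.
z = (0.09300 − 0.05539)/0.01762 = 0.03761/0.01762 = 2.135.
p-value = 2·P(Z > 2.135) ≈ 0.0328, so at α = 0.02 we fail to reject H₀.

z = 2.135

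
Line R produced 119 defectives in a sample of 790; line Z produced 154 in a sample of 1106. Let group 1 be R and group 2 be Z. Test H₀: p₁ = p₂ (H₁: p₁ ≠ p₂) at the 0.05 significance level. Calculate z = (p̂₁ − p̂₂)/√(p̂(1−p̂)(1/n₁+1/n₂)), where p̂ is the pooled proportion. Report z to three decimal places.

z = 0.697

p̂₁ = 119/790 = 0.15063, p̂₂ = 154/1106 = 0.13924.
Pooled p̂ = (119+154)/(790+1106) = 273/1896 = 0.14399.
SE = √(0.123255 × 0.00216998) = 0.01635.
z = (0.15063 − 0.13924)/0.01635 = 0.01139/0.01635 = 0.697.
p-value = 2·P(Z > 0.697) ≈ 0.4861; since p > α = 0.05, fail to reject H₀.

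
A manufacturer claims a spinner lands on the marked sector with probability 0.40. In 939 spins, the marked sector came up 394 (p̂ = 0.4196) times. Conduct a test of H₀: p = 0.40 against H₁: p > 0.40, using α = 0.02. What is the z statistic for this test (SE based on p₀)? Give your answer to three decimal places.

p̂ = 394/939 = 0.41960.
Under H₀, SE = √(0.4·0.6/939) = √(0.000255591) = 0.01599.
z = (0.41960 − 0.4)/0.01599 = 0.01960/0.01599 = 1.226.
p-value = P(Z > 1.226) ≈ 0.1102. With α = 0.02, fail to reject H₀.

z = 1.226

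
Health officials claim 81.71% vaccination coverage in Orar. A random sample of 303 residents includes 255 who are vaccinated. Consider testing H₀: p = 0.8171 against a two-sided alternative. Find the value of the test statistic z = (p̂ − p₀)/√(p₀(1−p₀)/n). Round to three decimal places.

p̂ = 255/303 ≈ 0.84158.
SE = √(p₀(1−p₀)/n) = √(0.14945/303) = 0.02221.
z = (0.84158 − 0.8171)/0.02221 = 0.02448/0.02221 = 1.102.

z = 1.102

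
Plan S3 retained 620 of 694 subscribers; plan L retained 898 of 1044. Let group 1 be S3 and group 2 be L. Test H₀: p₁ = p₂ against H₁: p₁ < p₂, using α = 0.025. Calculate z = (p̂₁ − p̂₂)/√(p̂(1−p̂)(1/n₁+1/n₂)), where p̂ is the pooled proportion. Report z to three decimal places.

p̂₁ = 620/694 = 0.893372, p̂₂ = 898/1044 = 0.860153.
Pooled p̂ = (620+898)/(694+1044) = 1518/1738 = 0.873418.
SE = √(0.110559 × 0.00239878) = 0.016285.
z = (0.893372 − 0.860153)/0.016285 = 0.033219/0.016285 = 2.040.
p-value = P(Z < 2.040) ≈ 0.9793, so at α = 0.025 we fail to reject H₀.

z = 2.040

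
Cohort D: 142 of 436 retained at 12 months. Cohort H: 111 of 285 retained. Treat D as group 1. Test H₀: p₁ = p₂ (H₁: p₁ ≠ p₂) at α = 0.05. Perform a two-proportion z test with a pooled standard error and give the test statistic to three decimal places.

z = -1.755

p̂₁ = 142/436 ≈ 0.32569, p̂₂ = 111/285 ≈ 0.38947.
Pooled p̂ = (142+111)/(436+285) = 253/721 = 0.35090.
SE = √(0.22777 × 0.00580235) = 0.03635.
z = (0.32569 − 0.38947)/0.03635 = -0.06378/0.03635 = -1.755.
Two-sided p-value ≈ 2·Φ(−1.755) = 0.0793; since p > α = 0.05, fail to reject H₀.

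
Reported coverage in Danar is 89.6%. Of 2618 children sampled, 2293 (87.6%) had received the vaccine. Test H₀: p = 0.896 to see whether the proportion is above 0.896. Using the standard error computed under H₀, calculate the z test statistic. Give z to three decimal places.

p̂ = 2293/2618 ≈ 0.875859.
Under H₀, SE = √(0.896·0.104/2618) = √(3.55936e-05) = 0.005966.
z = (0.875859 − 0.896)/0.005966 = -0.020141/0.005966 = -3.376.
p-value = P(Z > -3.376) ≈ 0.9996.

z = -3.376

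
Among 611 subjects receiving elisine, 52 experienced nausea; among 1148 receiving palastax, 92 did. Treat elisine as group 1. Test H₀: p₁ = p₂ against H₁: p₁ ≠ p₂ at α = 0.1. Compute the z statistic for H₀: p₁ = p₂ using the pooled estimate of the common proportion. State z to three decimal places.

z = 0.362

p̂₁ = 52/611 = 0.08511, p̂₂ = 92/1148 = 0.08014.
Pooled p̂ = (52+92)/(611+1148) = 144/1759 = 0.08186.
SE = √(0.0751629 × 0.00250774) = 0.01373.
z = (0.08511 − 0.08014)/0.01373 = 0.00497/0.01373 = 0.362.
p-value = 2·P(Z > 0.362) ≈ 0.7175. With α = 0.1, fail to reject H₀.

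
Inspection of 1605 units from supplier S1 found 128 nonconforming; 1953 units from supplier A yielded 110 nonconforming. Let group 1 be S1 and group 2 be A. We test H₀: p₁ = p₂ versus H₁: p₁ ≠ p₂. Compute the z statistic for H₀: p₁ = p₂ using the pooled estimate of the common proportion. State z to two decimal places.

p̂₁ = 128/1605 ≈ 0.07975, p̂₂ = 110/1953 ≈ 0.05632.
Pooled p̂ = (128+110)/(1605+1953) = 238/3558 = 0.06689.
SE = √(0.062417 × 0.00113509) = 0.00842.
z = (0.07975 − 0.05632)/0.00842 = 0.02343/0.00842 = 2.78.
Two-sided p-value ≈ 2·Φ(−2.783) = 0.0054.

z = 2.78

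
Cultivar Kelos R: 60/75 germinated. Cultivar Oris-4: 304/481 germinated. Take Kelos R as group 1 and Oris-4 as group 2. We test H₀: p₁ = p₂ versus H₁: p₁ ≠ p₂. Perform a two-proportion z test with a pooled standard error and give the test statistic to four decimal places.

z = 2.8458

p̂₁ = 60/75 = 0.800000, p̂₂ = 304/481 = 0.632017.
Pooled p̂ = (60+304)/(75+481) = 364/556 = 0.654676.
SE = √(p̂(1−p̂)(1/n₁+1/n₂)) = √(0.654676·0.345324·0.0154123) = √(0.00348435) = 0.059028.
z = (0.800000 − 0.632017)/0.059028 = 0.167983/0.059028 = 2.8458.
p-value = 2·P(Z > 2.846) ≈ 0.0044.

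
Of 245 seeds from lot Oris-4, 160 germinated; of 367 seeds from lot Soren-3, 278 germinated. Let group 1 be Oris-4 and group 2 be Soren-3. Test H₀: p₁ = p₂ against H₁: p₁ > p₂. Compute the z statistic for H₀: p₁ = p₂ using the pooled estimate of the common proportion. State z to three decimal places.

z = -2.806

p̂₁ = 160/245 = 0.65306, p̂₂ = 278/367 = 0.75749.
Pooled p̂ = (160+278)/(245+367) = 438/612 = 0.71569.
SE = √(p̂(1−p̂)(1/n₁+1/n₂)) = √(0.71569·0.28431·0.00680643) = √(0.00138497) = 0.03722.
z = (0.65306 − 0.75749)/0.03722 = -0.10443/0.03722 = -2.806.
p-value = P(Z > -2.806) ≈ 0.9975.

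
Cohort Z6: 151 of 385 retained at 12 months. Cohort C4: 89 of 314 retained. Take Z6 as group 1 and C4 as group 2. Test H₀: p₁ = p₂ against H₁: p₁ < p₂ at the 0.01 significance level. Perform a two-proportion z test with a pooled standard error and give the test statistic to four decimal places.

z = 3.0125

p̂₁ = 151/385 ≈ 0.392208, p̂₂ = 89/314 ≈ 0.283439.
Pooled p̂ = (151+89)/(385+314) = 240/699 = 0.343348.
SE = √(0.22546 × 0.00578212) = 0.036106.
z = (0.392208 − 0.283439)/0.036106 = 0.108769/0.036106 = 3.0125.
p-value = P(Z < 3.012) ≈ 0.9987; since p > α = 0.01, fail to reject H₀.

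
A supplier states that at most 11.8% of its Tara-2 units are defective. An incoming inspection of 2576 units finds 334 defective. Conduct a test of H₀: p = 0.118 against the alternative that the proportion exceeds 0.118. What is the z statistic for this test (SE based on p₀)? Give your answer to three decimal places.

p̂ = 334/2576 = 0.129658.
Standard error under H₀: √(0.118×0.882/2576) = 0.006356.
z = (0.129658 − 0.118)/0.006356 = 0.011658/0.006356 = 1.834.

z = 1.834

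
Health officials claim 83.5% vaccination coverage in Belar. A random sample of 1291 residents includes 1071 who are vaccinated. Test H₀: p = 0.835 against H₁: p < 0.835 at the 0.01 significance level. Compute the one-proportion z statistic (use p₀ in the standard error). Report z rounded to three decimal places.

p̂ = 1071/1291 = 0.82959.
Standard error under H₀: √(0.835×0.165/1291) = 0.01033.
z = (0.82959 − 0.835)/0.01033 = -0.00541/0.01033 = -0.524.
p-value = P(Z < -0.524) ≈ 0.3002; since p > α = 0.01, fail to reject H₀.

z = -0.524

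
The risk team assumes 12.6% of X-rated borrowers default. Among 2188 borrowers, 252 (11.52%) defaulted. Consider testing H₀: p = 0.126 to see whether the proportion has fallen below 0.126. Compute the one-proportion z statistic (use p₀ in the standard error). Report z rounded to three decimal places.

p̂ = 252/2188 = 0.115174.
Standard error under H₀: √(0.126×0.874/2188) = 0.007094.
z = (0.115174 − 0.126)/0.007094 = -0.010826/0.007094 = -1.526.

z = -1.526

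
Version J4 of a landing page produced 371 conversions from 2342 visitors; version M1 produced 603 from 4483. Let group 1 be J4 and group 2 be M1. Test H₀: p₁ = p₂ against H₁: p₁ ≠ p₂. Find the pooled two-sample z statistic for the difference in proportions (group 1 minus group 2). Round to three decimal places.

p̂₁ = 371/2342 = 0.158412, p̂₂ = 603/4483 = 0.134508.
Pooled p̂ = (371+603)/(2342+4483) = 974/6825 = 0.142711.
SE = √(p̂(1−p̂)(1/n₁+1/n₂)) = √(0.142711·0.857289·0.00065005) = √(7.953e-05) = 0.008918.
z = (0.158412 − 0.134508)/0.008918 = 0.023904/0.008918 = 2.680.
p-value = 2·P(Z > 2.680) ≈ 0.0074.

z = 2.680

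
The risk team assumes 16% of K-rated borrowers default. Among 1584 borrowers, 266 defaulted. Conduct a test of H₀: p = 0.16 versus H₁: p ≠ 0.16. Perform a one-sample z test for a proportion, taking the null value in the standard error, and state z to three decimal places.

z = 0.861

p̂ = 266/1584 ≈ 0.16793.
Standard error under H₀: √(0.16×0.84/1584) = 0.00921.
z = (0.16793 − 0.16)/0.00921 = 0.00793/0.00921 = 0.861.
p-value = 2·P(Z > 0.861) ≈ 0.3893.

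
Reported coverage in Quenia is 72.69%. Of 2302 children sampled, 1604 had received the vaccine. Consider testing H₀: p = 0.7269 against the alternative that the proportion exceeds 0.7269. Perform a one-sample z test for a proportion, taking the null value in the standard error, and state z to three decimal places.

z = -3.243

p̂ = 1604/2302 ≈ 0.696785.
Standard error under H₀: √(0.7269×0.2731/2302) = 0.009286.
z = (0.696785 − 0.7269)/0.009286 = -0.030115/0.009286 = -3.243.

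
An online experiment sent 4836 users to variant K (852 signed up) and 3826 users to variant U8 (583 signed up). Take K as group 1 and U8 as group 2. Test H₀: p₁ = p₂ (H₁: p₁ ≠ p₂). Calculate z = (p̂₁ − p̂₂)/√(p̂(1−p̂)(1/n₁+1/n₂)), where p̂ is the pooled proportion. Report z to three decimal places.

z = 2.959

p̂₁ = 852/4836 ≈ 0.176179, p̂₂ = 583/3826 ≈ 0.152378.
Pooled p̂ = (852+583)/(4836+3826) = 1435/8662 = 0.165666.
SE = √(0.138221 × 0.000468152) = 0.008044.
z = (0.176179 − 0.152378)/0.008044 = 0.023801/0.008044 = 2.959.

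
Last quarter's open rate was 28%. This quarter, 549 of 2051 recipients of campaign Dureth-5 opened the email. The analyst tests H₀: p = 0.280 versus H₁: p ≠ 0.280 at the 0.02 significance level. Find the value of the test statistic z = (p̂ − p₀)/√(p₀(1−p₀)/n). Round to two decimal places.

z = -1.24

p̂ = 549/2051 = 0.2677.
SE = √(p₀(1−p₀)/n) = √(0.2016/2051) = 0.0099.
z = (0.2677 − 0.28)/0.0099 = -0.0123/0.0099 = -1.24.
Two-sided p-value ≈ 2·Φ(−1.243) = 0.2138; since p > α = 0.02, fail to reject H₀.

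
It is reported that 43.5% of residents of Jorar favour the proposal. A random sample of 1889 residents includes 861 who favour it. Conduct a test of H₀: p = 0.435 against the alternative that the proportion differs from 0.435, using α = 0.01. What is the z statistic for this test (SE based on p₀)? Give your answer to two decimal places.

z = 1.82

p̂ = 861/1889 ≈ 0.4558.
SE = √(p₀(1−p₀)/n) = √(0.24577/1889) = 0.0114.
z = (0.4558 − 0.435)/0.0114 = 0.0208/0.0114 = 1.82.
p-value = 2·P(Z > 1.823) ≈ 0.0683. With α = 0.01, fail to reject H₀.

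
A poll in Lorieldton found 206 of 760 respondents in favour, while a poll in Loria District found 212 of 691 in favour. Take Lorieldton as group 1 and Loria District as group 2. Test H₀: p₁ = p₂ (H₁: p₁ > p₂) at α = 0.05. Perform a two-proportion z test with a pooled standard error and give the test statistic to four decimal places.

z = -1.5018

p̂₁ = 206/760 ≈ 0.271053, p̂₂ = 212/691 ≈ 0.306802.
Pooled p̂ = (206+212)/(760+691) = 418/1451 = 0.288077.
SE = √(0.205089 × 0.00276297) = 0.023804.
z = (0.271053 − 0.306802)/0.023804 = -0.035749/0.023804 = -1.5018.
p-value = P(Z > -1.502) ≈ 0.9334, so at α = 0.05 we fail to reject H₀.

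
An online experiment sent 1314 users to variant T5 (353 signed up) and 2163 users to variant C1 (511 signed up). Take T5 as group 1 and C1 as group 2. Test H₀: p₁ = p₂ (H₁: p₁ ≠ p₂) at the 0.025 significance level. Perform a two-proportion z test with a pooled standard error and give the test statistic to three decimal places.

p̂₁ = 353/1314 = 0.26865, p̂₂ = 511/2163 = 0.23625.
Pooled p̂ = (353+511)/(1314+2163) = 864/3477 = 0.24849.
SE = √(0.186743 × 0.00122336) = 0.01511.
z = (0.26865 − 0.23625)/0.01511 = 0.03240/0.01511 = 2.144.
Two-sided p-value ≈ 2·Φ(−2.144) = 0.0321. With α = 0.025, fail to reject H₀.

z = 2.144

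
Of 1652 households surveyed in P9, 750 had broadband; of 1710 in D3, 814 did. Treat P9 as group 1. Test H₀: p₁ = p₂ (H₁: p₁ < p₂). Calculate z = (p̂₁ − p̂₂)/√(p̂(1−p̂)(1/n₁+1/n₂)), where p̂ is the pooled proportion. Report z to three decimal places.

p̂₁ = 750/1652 ≈ 0.453995, p̂₂ = 814/1710 ≈ 0.476023.
Pooled p̂ = (750+814)/(1652+1710) = 1564/3362 = 0.465199.
SE = √(0.248789 × 0.00119012) = 0.017207.
z = (0.453995 − 0.476023)/0.017207 = -0.022028/0.017207 = -1.280.

z = -1.280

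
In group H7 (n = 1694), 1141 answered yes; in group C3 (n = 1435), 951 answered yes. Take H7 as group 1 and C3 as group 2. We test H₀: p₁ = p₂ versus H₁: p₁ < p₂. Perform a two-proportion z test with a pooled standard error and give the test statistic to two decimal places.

p̂₁ = 1141/1694 = 0.6736, p̂₂ = 951/1435 = 0.6627.
Pooled p̂ = (1141+951)/(1694+1435) = 2092/3129 = 0.6686.
SE = √(p̂(1−p̂)(1/n₁+1/n₂)) = √(0.6686·0.3314·0.00128718) = √(0.000285213) = 0.0169.
z = (0.6736 − 0.6627)/0.0169 = 0.0109/0.0169 = 0.64.
p-value = P(Z < 0.642) ≈ 0.7394.

z = 0.64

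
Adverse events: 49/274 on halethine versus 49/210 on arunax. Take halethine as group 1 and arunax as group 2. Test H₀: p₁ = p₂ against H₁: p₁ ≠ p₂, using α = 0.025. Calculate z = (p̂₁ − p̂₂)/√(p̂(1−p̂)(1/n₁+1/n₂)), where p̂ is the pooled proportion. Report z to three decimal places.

z = -1.479

p̂₁ = 49/274 ≈ 0.17883, p̂₂ = 49/210 ≈ 0.23333.
Pooled p̂ = (49+49)/(274+210) = 98/484 = 0.20248.
SE = √(p̂(1−p̂)(1/n₁+1/n₂)) = √(0.20248·0.79752·0.00841154) = √(0.00135831) = 0.03686.
z = (0.17883 − 0.23333)/0.03686 = -0.05450/0.03686 = -1.479.
Two-sided p-value ≈ 2·Φ(−1.479) = 0.1392. With α = 0.025, fail to reject H₀.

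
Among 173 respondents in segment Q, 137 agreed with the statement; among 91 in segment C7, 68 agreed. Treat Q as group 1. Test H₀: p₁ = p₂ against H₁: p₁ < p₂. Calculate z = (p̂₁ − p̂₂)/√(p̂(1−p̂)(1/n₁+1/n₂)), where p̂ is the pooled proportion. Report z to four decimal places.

p̂₁ = 137/173 = 0.791908, p̂₂ = 68/91 = 0.747253.
Pooled p̂ = (137+68)/(173+91) = 205/264 = 0.776515.
SE = √(0.173539 × 0.0167694) = 0.053946.
z = (0.791908 − 0.747253)/0.053946 = 0.044655/0.053946 = 0.8278.

z = 0.8278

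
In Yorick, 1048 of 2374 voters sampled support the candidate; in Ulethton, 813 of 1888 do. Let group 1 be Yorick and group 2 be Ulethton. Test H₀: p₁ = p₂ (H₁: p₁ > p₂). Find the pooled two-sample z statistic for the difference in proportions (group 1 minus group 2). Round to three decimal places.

z = 0.708

p̂₁ = 1048/2374 ≈ 0.441449, p̂₂ = 813/1888 ≈ 0.430614.
Pooled p̂ = (1048+813)/(2374+1888) = 1861/4262 = 0.436649.
SE = √(0.245987 × 0.000950891) = 0.015294.
z = (0.441449 − 0.430614)/0.015294 = 0.010835/0.015294 = 0.708.
p-value = P(Z > 0.708) ≈ 0.2393.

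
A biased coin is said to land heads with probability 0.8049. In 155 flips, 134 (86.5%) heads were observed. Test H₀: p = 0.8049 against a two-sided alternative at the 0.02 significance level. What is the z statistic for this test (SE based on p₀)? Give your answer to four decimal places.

z = 1.8730

p̂ = 134/155 ≈ 0.864516.
SE = √(p₀(1−p₀)/n) = √(0.15704/155) = 0.031830.
z = (0.864516 − 0.8049)/0.031830 = 0.059616/0.031830 = 1.8730.
p-value = 2·P(Z > 1.873) ≈ 0.0611. With α = 0.02, fail to reject H₀.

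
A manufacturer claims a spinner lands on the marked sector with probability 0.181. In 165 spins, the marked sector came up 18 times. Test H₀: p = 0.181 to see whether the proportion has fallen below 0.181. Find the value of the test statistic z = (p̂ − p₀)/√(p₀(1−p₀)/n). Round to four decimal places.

p̂ = 18/165 = 0.1090909.
Under H₀, SE = √(0.181·0.819/165) = √(0.000898418) = 0.0299736.
z = (0.1090909 − 0.181)/0.0299736 = -0.0719091/0.0299736 = -2.3991.
p-value = P(Z < -2.399) ≈ 0.0082.

z = -2.3991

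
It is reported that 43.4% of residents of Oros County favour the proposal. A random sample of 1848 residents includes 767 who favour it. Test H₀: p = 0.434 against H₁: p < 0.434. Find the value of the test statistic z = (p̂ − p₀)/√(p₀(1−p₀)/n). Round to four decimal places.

p̂ = 767/1848 = 0.4150433.
SE = √(p₀(1−p₀)/n) = √(0.24564/1848) = 0.0115293.
z = (0.4150433 − 0.434)/0.0115293 = -0.0189567/0.0115293 = -1.6442.
p-value = P(Z < -1.644) ≈ 0.0501.

z = -1.6442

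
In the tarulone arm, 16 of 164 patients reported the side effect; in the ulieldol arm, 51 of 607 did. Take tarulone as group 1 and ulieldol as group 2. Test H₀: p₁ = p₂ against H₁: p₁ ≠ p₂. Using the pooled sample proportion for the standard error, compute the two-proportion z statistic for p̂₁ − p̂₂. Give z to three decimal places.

z = 0.546

p̂₁ = 16/164 = 0.09756, p̂₂ = 51/607 = 0.08402.
Pooled p̂ = (16+51)/(164+607) = 67/771 = 0.08690.
SE = √(p̂(1−p̂)(1/n₁+1/n₂)) = √(0.08690·0.91310·0.00774501) = √(0.000614555) = 0.02479.
z = (0.09756 − 0.08402)/0.02479 = 0.01354/0.02479 = 0.546.
Two-sided p-value ≈ 2·Φ(−0.546) = 0.5849.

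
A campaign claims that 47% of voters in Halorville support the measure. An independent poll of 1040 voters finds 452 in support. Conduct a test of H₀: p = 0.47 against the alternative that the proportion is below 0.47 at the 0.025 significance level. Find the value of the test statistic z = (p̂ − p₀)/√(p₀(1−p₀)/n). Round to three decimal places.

z = -2.286

p̂ = 452/1040 ≈ 0.43462.
Under H₀, SE = √(0.47·0.53/1040) = √(0.000239519) = 0.01548.
z = (0.43462 − 0.47)/0.01548 = -0.03538/0.01548 = -2.286.
p-value = P(Z < -2.286) ≈ 0.0111. With α = 0.025, reject H₀.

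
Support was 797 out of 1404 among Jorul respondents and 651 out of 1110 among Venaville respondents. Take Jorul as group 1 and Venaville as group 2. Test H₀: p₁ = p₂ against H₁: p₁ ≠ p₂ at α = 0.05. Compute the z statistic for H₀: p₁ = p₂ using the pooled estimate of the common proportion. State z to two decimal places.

p̂₁ = 797/1404 = 0.5677, p̂₂ = 651/1110 = 0.5865.
Pooled p̂ = (797+651)/(1404+1110) = 1448/2514 = 0.5760.
SE = √(0.244228 × 0.00161315) = 0.0198.
z = (0.5677 − 0.5865)/0.0198 = -0.0188/0.0198 = -0.95.
p-value = 2·P(Z > 0.948) ≈ 0.3430; since p > α = 0.05, fail to reject H₀.

z = -0.95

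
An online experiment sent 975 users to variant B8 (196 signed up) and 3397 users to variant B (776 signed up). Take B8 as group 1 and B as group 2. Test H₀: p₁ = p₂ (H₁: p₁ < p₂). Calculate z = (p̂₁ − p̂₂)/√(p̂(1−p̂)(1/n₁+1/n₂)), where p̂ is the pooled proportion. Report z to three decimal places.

p̂₁ = 196/975 ≈ 0.20103, p̂₂ = 776/3397 ≈ 0.22844.
Pooled p̂ = (196+776)/(975+3397) = 972/4372 = 0.22232.
SE = √(0.172896 × 0.00132002) = 0.01511.
z = (0.20103 − 0.22844)/0.01511 = -0.02741/0.01511 = -1.814.
p-value = P(Z < -1.814) ≈ 0.0348.

z = -1.814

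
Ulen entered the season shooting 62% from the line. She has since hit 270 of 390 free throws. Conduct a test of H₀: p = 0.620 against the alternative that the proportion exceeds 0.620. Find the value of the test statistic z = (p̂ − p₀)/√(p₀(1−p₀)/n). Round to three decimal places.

z = 2.942

p̂ = 270/390 = 0.69231.
Under H₀, SE = √(0.62·0.38/390) = √(0.000604103) = 0.02458.
z = (0.69231 − 0.62)/0.02458 = 0.07231/0.02458 = 2.942.
p-value = P(Z > 2.942) ≈ 0.0016.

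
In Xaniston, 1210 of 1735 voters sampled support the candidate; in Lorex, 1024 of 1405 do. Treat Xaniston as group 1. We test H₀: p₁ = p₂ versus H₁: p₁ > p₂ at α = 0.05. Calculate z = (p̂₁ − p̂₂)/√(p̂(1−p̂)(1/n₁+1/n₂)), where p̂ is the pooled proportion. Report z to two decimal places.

z = -1.93

p̂₁ = 1210/1735 ≈ 0.6974, p̂₂ = 1024/1405 ≈ 0.7288.
Pooled p̂ = (1210+1024)/(1735+1405) = 2234/3140 = 0.7115.
SE = √(p̂(1−p̂)(1/n₁+1/n₂)) = √(0.7115·0.2885·0.00128811) = √(0.000264427) = 0.0163.
z = (0.6974 − 0.7288)/0.0163 = -0.0314/0.0163 = -1.93.
p-value = P(Z > -1.932) ≈ 0.9733; since p > α = 0.05, fail to reject H₀.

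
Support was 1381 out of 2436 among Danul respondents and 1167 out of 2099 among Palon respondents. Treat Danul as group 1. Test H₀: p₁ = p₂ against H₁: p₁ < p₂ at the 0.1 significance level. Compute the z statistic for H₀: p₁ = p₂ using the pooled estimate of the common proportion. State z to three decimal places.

z = 0.740

p̂₁ = 1381/2436 = 0.56691, p̂₂ = 1167/2099 = 0.55598.
Pooled p̂ = (1381+1167)/(2436+2099) = 2548/4535 = 0.56185.
SE = √(p̂(1−p̂)(1/n₁+1/n₂)) = √(0.56185·0.43815·0.000886926) = √(0.000218338) = 0.01478.
z = (0.56691 − 0.55598)/0.01478 = 0.01093/0.01478 = 0.740.
p-value = P(Z < 0.740) ≈ 0.7703. With α = 0.1, fail to reject H₀.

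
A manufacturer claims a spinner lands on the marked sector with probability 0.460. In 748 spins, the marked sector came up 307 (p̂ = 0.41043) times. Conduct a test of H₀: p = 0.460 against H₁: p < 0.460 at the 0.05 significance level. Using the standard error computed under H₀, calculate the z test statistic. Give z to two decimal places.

z = -2.72

p̂ = 307/748 ≈ 0.41043.
Under H₀, SE = √(0.46·0.54/748) = √(0.000332086) = 0.01822.
z = (0.41043 − 0.46)/0.01822 = -0.04957/0.01822 = -2.72.
p-value = P(Z < -2.720) ≈ 0.0033, so at α = 0.05 we reject H₀.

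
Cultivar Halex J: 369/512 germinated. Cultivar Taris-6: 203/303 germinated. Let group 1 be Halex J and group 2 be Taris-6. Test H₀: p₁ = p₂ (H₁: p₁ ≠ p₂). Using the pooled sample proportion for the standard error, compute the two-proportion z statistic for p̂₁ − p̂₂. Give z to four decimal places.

z = 1.5302

p̂₁ = 369/512 = 0.720703, p̂₂ = 203/303 = 0.669967.
Pooled p̂ = (369+203)/(512+303) = 572/815 = 0.701840.
SE = √(0.20926 × 0.00525346) = 0.033156.
z = (0.720703 − 0.669967)/0.033156 = 0.050736/0.033156 = 1.5302.
Two-sided p-value ≈ 2·Φ(−1.530) = 0.1260.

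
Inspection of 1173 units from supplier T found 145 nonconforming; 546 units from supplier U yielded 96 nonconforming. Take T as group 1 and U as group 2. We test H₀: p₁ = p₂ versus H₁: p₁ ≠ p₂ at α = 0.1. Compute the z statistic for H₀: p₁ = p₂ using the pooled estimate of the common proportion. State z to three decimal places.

z = -2.903

p̂₁ = 145/1173 = 0.123615, p̂₂ = 96/546 = 0.175824.
Pooled p̂ = (145+96)/(1173+546) = 241/1719 = 0.140198.
SE = √(p̂(1−p̂)(1/n₁+1/n₂)) = √(0.140198·0.859802·0.00268402) = √(0.000323538) = 0.017987.
z = (0.123615 − 0.175824)/0.017987 = -0.052209/0.017987 = -2.903.
p-value = 2·P(Z > 2.903) ≈ 0.0037, so at α = 0.1 we reject H₀.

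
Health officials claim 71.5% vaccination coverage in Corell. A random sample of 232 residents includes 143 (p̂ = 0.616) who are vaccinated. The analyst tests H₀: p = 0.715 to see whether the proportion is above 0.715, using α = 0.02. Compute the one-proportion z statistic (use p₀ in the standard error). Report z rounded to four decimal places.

z = -3.3276

p̂ = 143/232 = 0.616379.
Standard error under H₀: √(0.715×0.285/232) = 0.029637.
z = (0.616379 − 0.715)/0.029637 = -0.098621/0.029637 = -3.3276.
p-value = P(Z > -3.328) ≈ 0.9996; since p > α = 0.02, fail to reject H₀.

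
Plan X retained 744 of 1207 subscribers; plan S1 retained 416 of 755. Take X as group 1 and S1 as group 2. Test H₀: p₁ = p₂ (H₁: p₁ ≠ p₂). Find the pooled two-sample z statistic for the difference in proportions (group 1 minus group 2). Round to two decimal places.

z = 2.87

p̂₁ = 744/1207 = 0.6164, p̂₂ = 416/755 = 0.5510.
Pooled p̂ = (744+416)/(1207+755) = 1160/1962 = 0.5912.
SE = √(0.241676 × 0.002153) = 0.0228.
z = (0.6164 − 0.5510)/0.0228 = 0.0654/0.0228 = 2.87.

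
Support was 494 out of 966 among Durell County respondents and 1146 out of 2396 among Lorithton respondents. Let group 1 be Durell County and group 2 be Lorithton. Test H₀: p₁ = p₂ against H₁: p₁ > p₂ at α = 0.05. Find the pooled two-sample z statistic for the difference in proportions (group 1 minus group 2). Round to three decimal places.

p̂₁ = 494/966 = 0.51139, p̂₂ = 1146/2396 = 0.47830.
Pooled p̂ = (494+1146)/(966+2396) = 1640/3362 = 0.48780.
SE = √(p̂(1−p̂)(1/n₁+1/n₂)) = √(0.48780·0.51220·0.00145256) = √(0.000362924) = 0.01905.
z = (0.51139 − 0.47830)/0.01905 = 0.03309/0.01905 = 1.737.
p-value = P(Z > 1.737) ≈ 0.0412. With α = 0.05, reject H₀.

z = 1.737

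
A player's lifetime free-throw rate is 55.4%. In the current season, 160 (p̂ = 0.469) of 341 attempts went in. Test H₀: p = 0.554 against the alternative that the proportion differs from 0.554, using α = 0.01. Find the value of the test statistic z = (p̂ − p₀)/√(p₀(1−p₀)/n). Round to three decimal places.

p̂ = 160/341 ≈ 0.46921.
Standard error under H₀: √(0.554×0.446/341) = 0.02692.
z = (0.46921 − 0.554)/0.02692 = -0.08479/0.02692 = -3.150.
Two-sided p-value ≈ 2·Φ(−3.150) = 0.0016. With α = 0.01, reject H₀.

z = -3.150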